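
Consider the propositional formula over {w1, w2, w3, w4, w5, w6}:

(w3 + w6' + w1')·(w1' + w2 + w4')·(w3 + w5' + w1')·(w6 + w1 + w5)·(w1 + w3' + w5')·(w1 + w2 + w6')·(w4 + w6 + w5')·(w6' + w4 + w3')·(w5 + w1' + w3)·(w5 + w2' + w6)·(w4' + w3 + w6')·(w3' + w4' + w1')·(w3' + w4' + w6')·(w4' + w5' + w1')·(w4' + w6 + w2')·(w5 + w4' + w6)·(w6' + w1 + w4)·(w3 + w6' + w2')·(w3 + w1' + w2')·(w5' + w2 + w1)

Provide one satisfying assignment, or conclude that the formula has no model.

w1: 1; w2: 0; w3: 1; w4: 0; w5: 0; w6: 0

Case w3 = 1:
Case w1 = 1:
Unit clause (w4') forces w4 = 0.
Unit clause (w6') forces w6 = 0.
Unit clause (w5') forces w5 = 0.
Unit clause (w2') forces w2 = 0.
Every clause now holds.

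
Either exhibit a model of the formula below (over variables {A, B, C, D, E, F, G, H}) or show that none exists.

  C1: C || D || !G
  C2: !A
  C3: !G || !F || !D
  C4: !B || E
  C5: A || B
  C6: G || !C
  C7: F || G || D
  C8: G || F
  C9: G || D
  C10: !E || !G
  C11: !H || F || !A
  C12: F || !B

Unit clause (!A) forces A = false.
Unit clause (B) forces B = true.
Unit clause (E) forces E = true.
Unit clause (!G) forces G = false.
Unit clause (!C) forces C = false.
Unit clause (F) forces F = true.
Unit clause (D) forces D = true.
No clause remains; H is free.

A=false; B=true; C=false; D=true; E=true; F=true; G=false; H=true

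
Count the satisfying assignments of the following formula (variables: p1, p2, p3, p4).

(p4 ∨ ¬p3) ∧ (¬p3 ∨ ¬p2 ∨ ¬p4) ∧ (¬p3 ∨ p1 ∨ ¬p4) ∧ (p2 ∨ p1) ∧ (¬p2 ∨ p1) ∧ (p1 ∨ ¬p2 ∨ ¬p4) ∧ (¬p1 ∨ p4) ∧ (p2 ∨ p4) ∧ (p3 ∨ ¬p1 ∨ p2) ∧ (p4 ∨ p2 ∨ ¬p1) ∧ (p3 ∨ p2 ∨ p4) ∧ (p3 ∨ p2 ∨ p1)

There are 2^4 = 16 truth assignments over (p1, p2, p3, p4).
Split on p2. With p2 = True, the clauses containing p2 are satisfied and ¬p2 drops from the rest; 1 of the 2^3 = 8 assignments to the other variables satisfy what remains.
With p2 = False, by the same count on the reduced clause set, 1 assignment works.
(One model: p1=T, p2=F, p3=T, p4=T.)
Total: 1 + 1 = 2.

2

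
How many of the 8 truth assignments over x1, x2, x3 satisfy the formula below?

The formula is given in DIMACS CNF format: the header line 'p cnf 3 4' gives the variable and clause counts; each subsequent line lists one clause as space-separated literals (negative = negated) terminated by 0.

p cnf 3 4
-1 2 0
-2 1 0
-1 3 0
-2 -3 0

2

There are 2^3 = 8 truth assignments over (x1, x2, x3).
Check each against the 4 clauses (columns in the order x1, x2, x3):
  F F F  ✓ satisfies all
  F F T  ✓ satisfies all
  F T F  ✗ fails (¬x2 ∨ x1)
  F T T  ✗ fails (¬x2 ∨ x1)
  T F F  ✗ fails (¬x1 ∨ x2)
  T F T  ✗ fails (¬x1 ∨ x2)
  T T F  ✗ fails (¬x1 ∨ x3)
  T T T  ✗ fails (¬x2 ∨ ¬x3)
2 of the 8 rows are models.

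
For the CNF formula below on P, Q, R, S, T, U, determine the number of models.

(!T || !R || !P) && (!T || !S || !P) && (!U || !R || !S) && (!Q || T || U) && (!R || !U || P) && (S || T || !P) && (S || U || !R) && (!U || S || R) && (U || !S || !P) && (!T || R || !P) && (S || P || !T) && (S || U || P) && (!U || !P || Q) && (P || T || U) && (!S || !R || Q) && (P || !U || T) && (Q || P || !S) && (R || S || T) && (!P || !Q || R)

3

There are 2^6 = 64 truth assignments over (P, Q, R, S, T, U).
Split on P. With P = true, the clauses containing P are satisfied and !P drops from the rest; 0 of the 2^5 = 32 assignments to the other variables satisfy what remains.
With P = false, by the same count on the reduced clause set, 3 assignments work.
(One model: P=F, Q=T, R=F, S=T, T=T, U=F.)
Total: 0 + 3 = 3.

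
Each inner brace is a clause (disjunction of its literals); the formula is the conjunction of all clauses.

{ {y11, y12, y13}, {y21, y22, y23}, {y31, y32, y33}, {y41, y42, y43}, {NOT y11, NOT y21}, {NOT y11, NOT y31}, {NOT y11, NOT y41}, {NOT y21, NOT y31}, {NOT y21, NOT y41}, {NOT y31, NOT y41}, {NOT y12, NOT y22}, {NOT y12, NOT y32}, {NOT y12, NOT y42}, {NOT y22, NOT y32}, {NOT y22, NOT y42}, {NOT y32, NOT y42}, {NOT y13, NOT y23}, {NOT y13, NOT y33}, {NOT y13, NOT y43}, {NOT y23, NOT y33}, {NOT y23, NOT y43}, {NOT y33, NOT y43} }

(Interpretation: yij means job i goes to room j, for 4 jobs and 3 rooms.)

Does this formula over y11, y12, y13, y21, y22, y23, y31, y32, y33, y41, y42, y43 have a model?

No, unsatisfiable

Try y11 = false.
Try y12 = true.
The clause (NOT y22) is unit, so y22 = false.
The clause (NOT y32) is unit, so y32 = false.
The clause (NOT y42) is unit, so y42 = false.
Try y21 = true.
The clause (NOT y31) is unit, so y31 = false.
The clause (y33) is unit, so y33 = true.
The clause (NOT y41) is unit, so y41 = false.
The clause (y43) is unit, so y43 = true.
Now (NOT y43) is unsatisfied and unit — conflict.
Undo y21 and try y21 = false.
The clause (y23) is unit, so y23 = true.
The clause (NOT y13) is unit, so y13 = false.
The clause (NOT y33) is unit, so y33 = false.
The clause (y31) is unit, so y31 = true.
The clause (NOT y41) is unit, so y41 = false.
The clause (y43) is unit, so y43 = true.
Now (NOT y43) is unsatisfied and unit — conflict.
Both values of y21 lead to a conflict.
Undo y12 and try y12 = false.
The clause (y13) is unit, so y13 = true.
The clause (NOT y23) is unit, so y23 = false.
The clause (NOT y33) is unit, so y33 = false.
The clause (NOT y43) is unit, so y43 = false.
Try y21 = true.
The clause (NOT y31) is unit, so y31 = false.
The clause (y32) is unit, so y32 = true.
The clause (NOT y41) is unit, so y41 = false.
The clause (y42) is unit, so y42 = true.
Now (NOT y42) is unsatisfied and unit — conflict.
Undo y21 and try y21 = false.
The clause (y22) is unit, so y22 = true.
The clause (NOT y32) is unit, so y32 = false.
The clause (y31) is unit, so y31 = true.
The clause (NOT y41) is unit, so y41 = false.
The clause (y42) is unit, so y42 = true.
Now (NOT y42) is unsatisfied and unit — conflict.
Both values of y21 lead to a conflict.
Both values of y12 lead to a conflict.
Undo y11 and try y11 = true.
The clause (NOT y21) is unit, so y21 = false.
The clause (NOT y31) is unit, so y31 = false.
The clause (NOT y41) is unit, so y41 = false.
Try y22 = true.
The clause (NOT y12) is unit, so y12 = false.
The clause (NOT y32) is unit, so y32 = false.
The clause (y33) is unit, so y33 = true.
The clause (NOT y42) is unit, so y42 = false.
The clause (y43) is unit, so y43 = true.
Now (NOT y43) is unsatisfied and unit — conflict.
Undo y22 and try y22 = false.
The clause (y23) is unit, so y23 = true.
The clause (NOT y13) is unit, so y13 = false.
The clause (NOT y33) is unit, so y33 = false.
The clause (y32) is unit, so y32 = true.
The clause (NOT y12) is unit, so y12 = false.
The clause (NOT y42) is unit, so y42 = false.
The clause (y43) is unit, so y43 = true.
Now (NOT y43) is unsatisfied and unit — conflict.
Both values of y22 lead to a conflict.
Both values of y11 lead to a conflict.
No assignment satisfies every clause.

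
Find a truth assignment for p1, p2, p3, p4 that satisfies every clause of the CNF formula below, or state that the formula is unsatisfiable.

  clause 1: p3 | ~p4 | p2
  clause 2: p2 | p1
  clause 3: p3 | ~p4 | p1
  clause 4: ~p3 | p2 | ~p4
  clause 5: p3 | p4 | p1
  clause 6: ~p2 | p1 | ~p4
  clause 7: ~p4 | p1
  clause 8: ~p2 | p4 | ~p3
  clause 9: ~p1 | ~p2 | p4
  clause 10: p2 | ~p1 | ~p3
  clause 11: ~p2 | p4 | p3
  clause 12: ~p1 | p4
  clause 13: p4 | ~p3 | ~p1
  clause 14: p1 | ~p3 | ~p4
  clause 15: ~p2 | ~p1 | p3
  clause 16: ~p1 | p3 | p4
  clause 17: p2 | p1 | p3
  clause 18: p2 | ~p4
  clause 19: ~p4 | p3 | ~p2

Case p2 = 1:
Case p1 = 1:
The clause (p4) is unit, so p4 = 1.
The clause (p3) is unit, so p3 = 1.
Every clause now holds.

p1 ↦ 1; p2 ↦ 1; p3 ↦ 1; p4 ↦ 1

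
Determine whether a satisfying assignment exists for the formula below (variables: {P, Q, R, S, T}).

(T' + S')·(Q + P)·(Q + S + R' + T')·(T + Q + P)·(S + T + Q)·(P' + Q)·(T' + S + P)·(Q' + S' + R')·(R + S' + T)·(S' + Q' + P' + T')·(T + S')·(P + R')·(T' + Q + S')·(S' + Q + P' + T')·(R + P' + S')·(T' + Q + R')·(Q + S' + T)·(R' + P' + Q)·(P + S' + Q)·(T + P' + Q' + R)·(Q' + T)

Yes

Try T = 1.
From the singleton clause (S'), S = 0.
From the singleton clause (P), P = 1.
From the singleton clause (Q), Q = 1.
All clauses hold; R can take either value.
A satisfying assignment: P ↦ 1; Q ↦ 1; R ↦ 0; S ↦ 0; T ↦ 1.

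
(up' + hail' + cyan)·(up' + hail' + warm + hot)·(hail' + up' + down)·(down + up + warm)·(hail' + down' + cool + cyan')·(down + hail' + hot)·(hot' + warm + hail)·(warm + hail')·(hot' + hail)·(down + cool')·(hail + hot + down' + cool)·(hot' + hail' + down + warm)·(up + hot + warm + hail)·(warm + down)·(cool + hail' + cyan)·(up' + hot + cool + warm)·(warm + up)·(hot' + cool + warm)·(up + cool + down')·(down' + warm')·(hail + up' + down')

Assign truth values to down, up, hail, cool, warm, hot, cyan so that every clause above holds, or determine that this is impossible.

Suppose warm = 1.
(down') alone gives down = 0.
(cool') alone gives cool = 0.
Suppose hail = 0.
(hot') alone gives hot = 0.
Every clause is now satisfied; up, cyan are unconstrained.

down ↦ 0, up ↦ 1, hail ↦ 0, cool ↦ 0, warm ↦ 1, hot ↦ 0, cyan ↦ 0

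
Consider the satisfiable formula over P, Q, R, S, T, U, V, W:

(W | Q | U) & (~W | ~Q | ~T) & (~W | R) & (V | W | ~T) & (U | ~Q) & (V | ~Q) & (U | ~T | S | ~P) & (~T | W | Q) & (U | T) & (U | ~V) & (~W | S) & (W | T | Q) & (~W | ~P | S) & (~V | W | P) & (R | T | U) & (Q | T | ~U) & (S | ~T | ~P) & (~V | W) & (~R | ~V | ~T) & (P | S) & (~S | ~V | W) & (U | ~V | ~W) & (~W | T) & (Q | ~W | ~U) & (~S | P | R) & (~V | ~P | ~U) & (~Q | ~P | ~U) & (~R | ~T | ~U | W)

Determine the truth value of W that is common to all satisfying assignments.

True

Suppose W = 0.
The clause (~V) is unit, so V = 0.
The clause (~T) is unit, so T = 0.
The clause (~Q) is unit, so Q = 0.
Now (Q) is unsatisfied and unit — conflict.
So every satisfying assignment has W = True.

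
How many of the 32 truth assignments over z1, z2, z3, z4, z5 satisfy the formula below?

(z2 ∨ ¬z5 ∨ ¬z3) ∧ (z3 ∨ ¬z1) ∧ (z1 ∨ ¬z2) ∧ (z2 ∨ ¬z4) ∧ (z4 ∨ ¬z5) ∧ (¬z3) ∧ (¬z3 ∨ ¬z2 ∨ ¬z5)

There are 2^5 = 32 truth assignments over (z1, z2, z3, z4, z5).
Split on z2. With z2 = True, the clauses containing z2 are satisfied and ¬z2 drops from the rest; 0 of the 2^4 = 16 assignments to the other variables satisfy what remains.
With z2 = False, by the same count on the reduced clause set, 1 assignment works.
Total: 0 + 1 = 1.

1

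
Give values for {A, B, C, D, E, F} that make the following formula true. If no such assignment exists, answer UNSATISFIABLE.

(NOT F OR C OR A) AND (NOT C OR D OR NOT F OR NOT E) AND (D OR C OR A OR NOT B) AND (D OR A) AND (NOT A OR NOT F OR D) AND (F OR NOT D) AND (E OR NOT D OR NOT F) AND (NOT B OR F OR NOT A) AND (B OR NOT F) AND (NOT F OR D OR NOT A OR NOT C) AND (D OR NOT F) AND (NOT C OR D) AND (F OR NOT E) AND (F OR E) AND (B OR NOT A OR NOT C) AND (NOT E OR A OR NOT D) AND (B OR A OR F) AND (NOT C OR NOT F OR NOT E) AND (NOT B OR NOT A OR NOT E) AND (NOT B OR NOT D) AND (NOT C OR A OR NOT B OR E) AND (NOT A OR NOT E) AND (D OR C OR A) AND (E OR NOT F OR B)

UNSATISFIABLE

Case D = true:
Unit clause (F) forces F = true.
Unit clause (E) forces E = true.
Unit clause (B) forces B = true.
That conflicts with the unit clause (NOT B).
Undo D and try D = false.
Unit clause (A) forces A = true.
Unit clause (NOT F) forces F = false.
Unit clause (NOT B) forces B = false.
Unit clause (NOT C) forces C = false.
Unit clause (NOT E) forces E = false.
That conflicts with the unit clause (E).
Both values of D lead to a conflict.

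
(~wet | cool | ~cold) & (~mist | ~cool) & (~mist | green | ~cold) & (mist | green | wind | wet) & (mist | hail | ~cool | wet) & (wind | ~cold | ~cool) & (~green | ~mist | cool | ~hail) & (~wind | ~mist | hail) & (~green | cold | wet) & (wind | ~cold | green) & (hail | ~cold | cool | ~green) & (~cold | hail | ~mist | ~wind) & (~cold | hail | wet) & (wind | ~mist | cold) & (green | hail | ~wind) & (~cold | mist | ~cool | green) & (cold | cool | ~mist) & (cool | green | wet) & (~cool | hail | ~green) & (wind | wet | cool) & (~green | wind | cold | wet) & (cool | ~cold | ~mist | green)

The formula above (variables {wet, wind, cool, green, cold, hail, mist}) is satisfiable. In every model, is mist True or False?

Suppose mist = 1.
From the singleton clause (~cool), cool = 0.
From the singleton clause (cold), cold = 1.
From the singleton clause (~wet), wet = 0.
From the singleton clause (green), green = 1.
From the singleton clause (~hail), hail = 0.
Now (hail) is unsatisfied and unit — conflict.
So every satisfying assignment has mist = False.

False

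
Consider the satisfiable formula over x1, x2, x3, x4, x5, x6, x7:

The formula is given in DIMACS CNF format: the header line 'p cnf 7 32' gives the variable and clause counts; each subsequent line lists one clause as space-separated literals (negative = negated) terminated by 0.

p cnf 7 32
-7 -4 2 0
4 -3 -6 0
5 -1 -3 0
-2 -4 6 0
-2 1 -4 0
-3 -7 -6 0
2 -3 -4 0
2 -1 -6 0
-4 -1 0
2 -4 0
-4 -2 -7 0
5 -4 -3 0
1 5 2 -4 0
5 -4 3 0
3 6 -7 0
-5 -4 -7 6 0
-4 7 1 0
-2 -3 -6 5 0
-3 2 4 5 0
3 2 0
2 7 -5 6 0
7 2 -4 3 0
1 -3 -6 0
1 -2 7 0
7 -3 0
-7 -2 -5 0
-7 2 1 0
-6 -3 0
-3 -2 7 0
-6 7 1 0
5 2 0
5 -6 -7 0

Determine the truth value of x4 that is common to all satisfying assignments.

False

Suppose x4 = True.
(¬x1) alone gives x1 = False.
(¬x2) alone gives x2 = False.
That conflicts with the unit clause (x2).
So every satisfying assignment has x4 = False.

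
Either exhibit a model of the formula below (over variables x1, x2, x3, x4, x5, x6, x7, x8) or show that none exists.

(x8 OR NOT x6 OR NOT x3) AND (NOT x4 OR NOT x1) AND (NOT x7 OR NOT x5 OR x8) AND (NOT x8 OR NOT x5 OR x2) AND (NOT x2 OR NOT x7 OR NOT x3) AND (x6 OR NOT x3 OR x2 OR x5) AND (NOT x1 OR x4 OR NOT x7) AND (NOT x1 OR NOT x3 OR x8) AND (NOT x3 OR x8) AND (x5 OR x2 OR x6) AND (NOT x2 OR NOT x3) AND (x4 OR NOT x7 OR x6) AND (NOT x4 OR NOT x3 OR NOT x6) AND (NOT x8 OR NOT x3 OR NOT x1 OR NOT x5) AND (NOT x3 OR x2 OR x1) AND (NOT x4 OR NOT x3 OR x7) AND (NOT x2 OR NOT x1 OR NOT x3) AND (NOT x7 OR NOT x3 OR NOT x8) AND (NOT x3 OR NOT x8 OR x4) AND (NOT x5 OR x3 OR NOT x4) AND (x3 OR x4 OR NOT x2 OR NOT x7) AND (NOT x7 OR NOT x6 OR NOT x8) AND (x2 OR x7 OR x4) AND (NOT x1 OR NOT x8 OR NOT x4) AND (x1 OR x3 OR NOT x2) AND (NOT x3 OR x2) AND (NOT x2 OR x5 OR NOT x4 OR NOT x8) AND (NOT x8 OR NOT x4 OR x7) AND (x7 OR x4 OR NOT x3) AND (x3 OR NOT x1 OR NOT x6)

x1: true; x2: true; x3: false; x4: false; x5: false; x6: false; x7: false; x8: true

Suppose x4 = false.
Suppose x1 = true.
From the singleton clause (NOT x7), x7 = false.
From the singleton clause (x2), x2 = true.
From the singleton clause (NOT x3), x3 = false.
From the singleton clause (NOT x6), x6 = false.
No clause remains; x5, x8 are free.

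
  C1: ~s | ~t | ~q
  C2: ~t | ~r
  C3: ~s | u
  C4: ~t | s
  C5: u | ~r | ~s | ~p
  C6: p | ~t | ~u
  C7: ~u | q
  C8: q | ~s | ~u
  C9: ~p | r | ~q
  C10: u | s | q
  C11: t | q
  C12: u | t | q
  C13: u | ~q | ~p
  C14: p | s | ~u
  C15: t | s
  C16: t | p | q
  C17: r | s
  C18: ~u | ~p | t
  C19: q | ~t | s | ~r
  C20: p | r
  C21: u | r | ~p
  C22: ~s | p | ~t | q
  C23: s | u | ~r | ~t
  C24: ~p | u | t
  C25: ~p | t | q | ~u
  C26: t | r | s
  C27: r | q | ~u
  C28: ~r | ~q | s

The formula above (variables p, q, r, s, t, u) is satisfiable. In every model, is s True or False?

True

Suppose s = 0.
Unit clause (~t) forces t = 0.
But (t) is also a unit clause — contradiction.
So every satisfying assignment has s = True.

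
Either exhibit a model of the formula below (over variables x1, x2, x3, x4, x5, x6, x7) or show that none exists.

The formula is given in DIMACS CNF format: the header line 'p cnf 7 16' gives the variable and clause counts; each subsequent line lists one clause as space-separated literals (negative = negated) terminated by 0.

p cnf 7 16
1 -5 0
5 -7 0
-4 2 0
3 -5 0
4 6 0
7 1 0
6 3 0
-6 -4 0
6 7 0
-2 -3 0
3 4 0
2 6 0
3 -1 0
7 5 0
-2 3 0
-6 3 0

x1: True, x2: False, x3: True, x4: False, x5: True, x6: True, x7: True

Branch on x1: set x1 = True.
Unit clause (x3) forces x3 = True.
Unit clause (¬x2) forces x2 = False.
Unit clause (¬x4) forces x4 = False.
Unit clause (x6) forces x6 = True.
Branch on x5: set x5 = True.
No clause remains; x7 is free.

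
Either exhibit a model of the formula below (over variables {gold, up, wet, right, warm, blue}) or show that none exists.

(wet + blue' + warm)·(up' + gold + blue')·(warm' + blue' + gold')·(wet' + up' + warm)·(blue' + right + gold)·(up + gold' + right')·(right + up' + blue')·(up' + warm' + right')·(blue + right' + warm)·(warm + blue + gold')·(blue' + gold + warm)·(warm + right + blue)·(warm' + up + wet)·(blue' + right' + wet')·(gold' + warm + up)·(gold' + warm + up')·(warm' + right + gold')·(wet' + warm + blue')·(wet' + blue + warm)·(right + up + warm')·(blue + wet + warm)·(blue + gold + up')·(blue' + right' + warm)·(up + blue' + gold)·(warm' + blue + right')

Branch on wet: set wet = 1.
Branch on up: set up = 0.
Branch on gold: set gold = 0.
The clause (blue') is unit, so blue = 0.
The clause (warm) is unit, so warm = 1.
The clause (right) is unit, so right = 1.
That conflicts with the unit clause (right').
So gold must be the other value — set gold = 1.
The clause (right') is unit, so right = 0.
The clause (warm) is unit, so warm = 1.
That conflicts with the unit clause (warm').
Both values of gold lead to a conflict.
So up must be the other value — set up = 1.
The clause (warm) is unit, so warm = 1.
The clause (right') is unit, so right = 0.
The clause (blue') is unit, so blue = 0.
The clause (gold') is unit, so gold = 0.
That conflicts with the unit clause (gold).
Both values of up lead to a conflict.
So wet must be the other value — set wet = 0.
Branch on blue: set blue = 0.
The clause (warm) is unit, so warm = 1.
The clause (up) is unit, so up = 1.
The clause (right') is unit, so right = 0.
The clause (gold') is unit, so gold = 0.
That conflicts with the unit clause (gold).
So blue must be the other value — set blue = 1.
The clause (warm) is unit, so warm = 1.
The clause (gold') is unit, so gold = 0.
The clause (up') is unit, so up = 0.
That conflicts with the unit clause (up).
Both values of blue lead to a conflict.
Both values of wet lead to a conflict.

UNSATISFIABLE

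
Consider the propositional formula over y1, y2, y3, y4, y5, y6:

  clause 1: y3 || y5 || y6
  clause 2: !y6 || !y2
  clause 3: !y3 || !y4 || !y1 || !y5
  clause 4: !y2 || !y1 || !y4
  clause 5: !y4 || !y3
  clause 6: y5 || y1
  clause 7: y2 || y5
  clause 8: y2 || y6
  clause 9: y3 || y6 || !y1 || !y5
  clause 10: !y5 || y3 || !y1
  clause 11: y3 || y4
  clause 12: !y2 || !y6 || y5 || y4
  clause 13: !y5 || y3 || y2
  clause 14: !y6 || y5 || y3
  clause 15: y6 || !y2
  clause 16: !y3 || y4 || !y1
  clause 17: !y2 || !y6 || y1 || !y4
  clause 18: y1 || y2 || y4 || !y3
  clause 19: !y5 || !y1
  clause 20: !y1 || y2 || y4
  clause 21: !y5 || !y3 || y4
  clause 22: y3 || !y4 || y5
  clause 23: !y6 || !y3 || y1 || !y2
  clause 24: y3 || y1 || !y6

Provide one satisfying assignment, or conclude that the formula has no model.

UNSATISFIABLE

Suppose y6 = false.
Unit clause (y2) forces y2 = true.
But (!y2) is also a unit clause — contradiction.
So y6 must be the other value — set y6 = true.
Unit clause (!y2) forces y2 = false.
Unit clause (y5) forces y5 = true.
Unit clause (y3) forces y3 = true.
Unit clause (!y4) forces y4 = false.
But (y4) is also a unit clause — contradiction.
Either choice for y6 ends in contradiction.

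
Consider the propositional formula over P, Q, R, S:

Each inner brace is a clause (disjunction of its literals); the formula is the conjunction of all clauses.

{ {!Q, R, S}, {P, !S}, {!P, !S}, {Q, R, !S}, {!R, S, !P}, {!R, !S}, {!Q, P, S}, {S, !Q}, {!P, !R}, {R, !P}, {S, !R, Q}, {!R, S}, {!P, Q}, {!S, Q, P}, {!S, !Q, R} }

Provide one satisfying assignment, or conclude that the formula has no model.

P=false; Q=false; R=false; S=false

Branch on P: set P = false.
From the singleton clause (!S), S = false.
From the singleton clause (!Q), Q = false.
From the singleton clause (!R), R = false.
All clauses are satisfied.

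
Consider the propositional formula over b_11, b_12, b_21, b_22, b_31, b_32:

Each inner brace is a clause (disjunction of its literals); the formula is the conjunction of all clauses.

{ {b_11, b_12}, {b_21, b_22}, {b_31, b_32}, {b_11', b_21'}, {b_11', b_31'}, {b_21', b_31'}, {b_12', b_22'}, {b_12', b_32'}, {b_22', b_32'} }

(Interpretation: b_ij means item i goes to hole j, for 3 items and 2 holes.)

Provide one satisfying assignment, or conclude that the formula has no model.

UNSATISFIABLE

Branch on b_11: set b_11 = 1.
(b_21') alone gives b_21 = 0.
(b_22) alone gives b_22 = 1.
(b_31') alone gives b_31 = 0.
(b_32) alone gives b_32 = 1.
That conflicts with the unit clause (b_32').
That branch fails; take b_11 = 0 instead.
(b_12) alone gives b_12 = 1.
(b_22') alone gives b_22 = 0.
(b_21) alone gives b_21 = 1.
(b_31') alone gives b_31 = 0.
(b_32) alone gives b_32 = 1.
That conflicts with the unit clause (b_32').
Neither b_11 = 1 nor b_11 = 0 works.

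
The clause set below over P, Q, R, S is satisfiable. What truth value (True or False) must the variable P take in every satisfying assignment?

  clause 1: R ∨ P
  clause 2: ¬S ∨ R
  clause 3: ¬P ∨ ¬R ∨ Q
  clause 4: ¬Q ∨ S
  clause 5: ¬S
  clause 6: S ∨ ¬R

Suppose P = False.
From the singleton clause (R), R = True.
From the singleton clause (¬S), S = False.
Now (S) is unsatisfied and unit — conflict.
So every satisfying assignment has P = True.

True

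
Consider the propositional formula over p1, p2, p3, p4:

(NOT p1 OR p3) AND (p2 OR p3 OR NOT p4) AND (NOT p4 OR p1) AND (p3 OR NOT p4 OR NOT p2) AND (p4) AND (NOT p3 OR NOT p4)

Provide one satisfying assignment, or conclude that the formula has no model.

UNSATISFIABLE

Unit clause (p4) forces p4 = true.
Unit clause (p1) forces p1 = true.
Unit clause (p3) forces p3 = true.
But (NOT p3) is also a unit clause — contradiction.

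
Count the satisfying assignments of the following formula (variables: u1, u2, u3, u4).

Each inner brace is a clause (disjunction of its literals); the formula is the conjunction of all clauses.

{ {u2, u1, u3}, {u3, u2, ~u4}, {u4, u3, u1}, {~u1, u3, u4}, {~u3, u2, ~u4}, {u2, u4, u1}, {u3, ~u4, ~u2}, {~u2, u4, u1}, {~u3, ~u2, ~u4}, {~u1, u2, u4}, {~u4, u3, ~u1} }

There are 2^4 = 16 truth assignments over (u1, u2, u3, u4).
Split on u2. With u2 = 1, the clauses containing u2 are satisfied and ~u2 drops from the rest; 1 of the 2^3 = 8 assignments to the other variables satisfy what remains.
With u2 = 0, by the same count on the reduced clause set, 0 assignments work.
Total: 1 + 0 = 1.

1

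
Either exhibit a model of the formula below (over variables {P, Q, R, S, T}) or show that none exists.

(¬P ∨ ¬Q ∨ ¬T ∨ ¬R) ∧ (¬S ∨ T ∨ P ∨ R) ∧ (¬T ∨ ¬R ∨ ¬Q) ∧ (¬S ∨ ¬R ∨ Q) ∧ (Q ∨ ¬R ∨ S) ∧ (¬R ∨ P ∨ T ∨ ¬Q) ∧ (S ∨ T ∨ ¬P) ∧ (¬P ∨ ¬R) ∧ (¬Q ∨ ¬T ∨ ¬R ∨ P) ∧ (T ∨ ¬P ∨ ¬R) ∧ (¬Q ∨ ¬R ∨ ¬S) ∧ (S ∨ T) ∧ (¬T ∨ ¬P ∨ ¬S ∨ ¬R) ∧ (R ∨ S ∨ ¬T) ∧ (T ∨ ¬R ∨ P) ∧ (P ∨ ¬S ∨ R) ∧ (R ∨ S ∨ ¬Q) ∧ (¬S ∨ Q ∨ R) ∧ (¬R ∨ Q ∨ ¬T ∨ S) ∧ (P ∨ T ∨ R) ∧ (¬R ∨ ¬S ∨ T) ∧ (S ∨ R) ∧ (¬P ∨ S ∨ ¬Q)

P=True, Q=True, R=False, S=True, T=True

Branch on P: set P = True.
From the singleton clause (¬R), R = False.
From the singleton clause (S), S = True.
From the singleton clause (Q), Q = True.
No clause remains; T is free.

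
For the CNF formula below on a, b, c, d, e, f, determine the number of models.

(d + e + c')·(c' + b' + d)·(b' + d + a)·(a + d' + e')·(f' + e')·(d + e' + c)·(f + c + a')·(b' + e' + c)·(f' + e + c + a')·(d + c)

16

There are 2^6 = 64 truth assignments over (a, b, c, d, e, f).
Split on a. With a = 1, the clauses containing a are satisfied and a' drops from the rest; 7 of the 2^5 = 32 assignments to the other variables satisfy what remains.
With a = 0, by the same count on the reduced clause set, 9 assignments work.
Total: 7 + 9 = 16.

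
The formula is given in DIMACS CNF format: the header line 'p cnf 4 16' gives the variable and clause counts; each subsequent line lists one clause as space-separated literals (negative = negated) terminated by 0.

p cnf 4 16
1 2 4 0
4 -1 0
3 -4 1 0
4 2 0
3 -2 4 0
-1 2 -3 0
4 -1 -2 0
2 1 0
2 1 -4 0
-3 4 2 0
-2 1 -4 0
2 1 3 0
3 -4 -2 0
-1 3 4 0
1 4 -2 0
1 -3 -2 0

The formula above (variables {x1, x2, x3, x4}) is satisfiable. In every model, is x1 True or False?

Suppose x1 = False.
The clause (x2) is unit, so x2 = True.
The clause (¬x4) is unit, so x4 = False.
But (x4) is also a unit clause — contradiction.
So every satisfying assignment has x1 = True.

True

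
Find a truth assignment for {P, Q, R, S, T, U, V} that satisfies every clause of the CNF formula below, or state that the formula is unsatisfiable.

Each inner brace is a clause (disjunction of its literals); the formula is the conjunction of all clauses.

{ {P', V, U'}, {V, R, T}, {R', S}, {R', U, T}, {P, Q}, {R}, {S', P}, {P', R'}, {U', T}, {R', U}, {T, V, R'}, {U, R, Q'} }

Unit clause (R) forces R = 1.
Unit clause (S) forces S = 1.
Unit clause (P) forces P = 1.
That conflicts with the unit clause (P').

UNSATISFIABLE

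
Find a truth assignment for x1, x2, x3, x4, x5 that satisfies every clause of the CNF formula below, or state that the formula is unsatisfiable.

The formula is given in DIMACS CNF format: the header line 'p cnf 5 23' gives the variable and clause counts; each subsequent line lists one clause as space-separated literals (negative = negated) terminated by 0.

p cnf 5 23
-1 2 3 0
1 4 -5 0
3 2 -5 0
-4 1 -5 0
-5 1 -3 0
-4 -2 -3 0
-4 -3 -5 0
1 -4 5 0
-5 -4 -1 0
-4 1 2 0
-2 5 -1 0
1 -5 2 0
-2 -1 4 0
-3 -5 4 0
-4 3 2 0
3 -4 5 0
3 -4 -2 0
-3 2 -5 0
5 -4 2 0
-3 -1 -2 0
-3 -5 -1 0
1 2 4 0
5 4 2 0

Branch on x1: set x1 = False.
Branch on x4: set x4 = False.
The clause (¬x5) is unit, so x5 = False.
The clause (x2) is unit, so x2 = True.
No clause remains; x3 is free.

x1=False, x2=True, x3=False, x4=False, x5=False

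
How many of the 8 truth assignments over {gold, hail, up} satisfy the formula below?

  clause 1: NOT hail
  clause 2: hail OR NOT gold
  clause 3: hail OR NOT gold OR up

There are 2^3 = 8 truth assignments over (gold, hail, up).
Check each against the 3 clauses (columns in the order gold, hail, up):
  F F F  ✓ satisfies all
  F F T  ✓ satisfies all
  F T F  ✗ fails (NOT hail)
  F T T  ✗ fails (NOT hail)
  T F F  ✗ fails (hail OR NOT gold)
  T F T  ✗ fails (hail OR NOT gold)
  T T F  ✗ fails (NOT hail)
  T T T  ✗ fails (NOT hail)
2 of the 8 rows are models.

2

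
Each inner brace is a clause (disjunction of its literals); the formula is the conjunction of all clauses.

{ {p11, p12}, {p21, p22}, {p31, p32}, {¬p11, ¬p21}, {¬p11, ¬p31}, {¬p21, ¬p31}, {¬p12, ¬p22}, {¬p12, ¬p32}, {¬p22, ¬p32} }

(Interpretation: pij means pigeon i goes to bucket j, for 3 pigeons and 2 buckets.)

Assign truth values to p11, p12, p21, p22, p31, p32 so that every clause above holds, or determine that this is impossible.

UNSATISFIABLE

Try p11 = True.
Unit clause (¬p21) forces p21 = False.
Unit clause (p22) forces p22 = True.
Unit clause (¬p31) forces p31 = False.
Unit clause (p32) forces p32 = True.
But (¬p32) is also a unit clause — contradiction.
So p11 must be the other value — set p11 = False.
Unit clause (p12) forces p12 = True.
Unit clause (¬p22) forces p22 = False.
Unit clause (p21) forces p21 = True.
Unit clause (¬p31) forces p31 = False.
Unit clause (p32) forces p32 = True.
But (¬p32) is also a unit clause — contradiction.
Either choice for p11 ends in contradiction.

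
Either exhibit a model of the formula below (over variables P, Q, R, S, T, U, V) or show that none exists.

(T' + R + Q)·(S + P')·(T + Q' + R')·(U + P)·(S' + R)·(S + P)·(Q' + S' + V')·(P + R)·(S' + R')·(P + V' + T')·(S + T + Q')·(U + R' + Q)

UNSATISFIABLE

Case S = 1:
(R) alone gives R = 1.
But (R') is also a unit clause — contradiction.
Undo S and try S = 0.
(P') alone gives P = 0.
But (P) is also a unit clause — contradiction.
Either choice for S ends in contradiction.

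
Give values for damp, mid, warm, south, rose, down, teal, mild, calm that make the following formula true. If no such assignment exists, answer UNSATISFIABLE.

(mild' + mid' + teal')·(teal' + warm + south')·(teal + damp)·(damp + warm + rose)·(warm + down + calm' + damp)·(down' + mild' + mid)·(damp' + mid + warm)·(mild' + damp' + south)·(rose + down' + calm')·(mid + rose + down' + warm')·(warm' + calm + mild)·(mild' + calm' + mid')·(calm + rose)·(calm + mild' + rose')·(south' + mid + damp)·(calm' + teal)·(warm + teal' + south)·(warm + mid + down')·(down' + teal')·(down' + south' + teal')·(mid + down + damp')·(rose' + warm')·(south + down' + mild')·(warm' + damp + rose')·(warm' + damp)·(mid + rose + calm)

Try teal = 0.
(damp) alone gives damp = 1.
(calm') alone gives calm = 0.
(rose) alone gives rose = 1.
(mild') alone gives mild = 0.
(warm') alone gives warm = 0.
(mid) alone gives mid = 1.
No clause remains; south, down are free.

damp ↦ 1,  mid ↦ 1,  warm ↦ 0,  south ↦ 0,  rose ↦ 1,  down ↦ 0,  teal ↦ 0,  mild ↦ 0,  calm ↦ 0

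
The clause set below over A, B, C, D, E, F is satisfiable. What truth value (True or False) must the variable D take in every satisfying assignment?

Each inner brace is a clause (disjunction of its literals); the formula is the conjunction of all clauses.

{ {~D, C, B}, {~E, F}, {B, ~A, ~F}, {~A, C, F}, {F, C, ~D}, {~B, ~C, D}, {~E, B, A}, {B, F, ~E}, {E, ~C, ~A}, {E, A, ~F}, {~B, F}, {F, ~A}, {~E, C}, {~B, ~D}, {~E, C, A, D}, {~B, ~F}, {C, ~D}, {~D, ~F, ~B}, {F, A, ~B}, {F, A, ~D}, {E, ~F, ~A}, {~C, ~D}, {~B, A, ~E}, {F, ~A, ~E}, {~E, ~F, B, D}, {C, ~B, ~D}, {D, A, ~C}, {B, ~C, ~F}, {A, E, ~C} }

False

Suppose D = 1.
The clause (~B) is unit, so B = 0.
The clause (C) is unit, so C = 1.
That conflicts with the unit clause (~C).
So every satisfying assignment has D = False.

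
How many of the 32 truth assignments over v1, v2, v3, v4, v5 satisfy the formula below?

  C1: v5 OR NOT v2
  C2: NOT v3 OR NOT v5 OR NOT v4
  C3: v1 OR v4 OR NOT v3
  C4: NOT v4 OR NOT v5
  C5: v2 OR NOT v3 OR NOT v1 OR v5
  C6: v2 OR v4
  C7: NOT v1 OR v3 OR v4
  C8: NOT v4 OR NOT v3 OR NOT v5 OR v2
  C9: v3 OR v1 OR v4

4

There are 2^5 = 32 truth assignments over (v1, v2, v3, v4, v5).
Split on v5. With v5 = true, the clauses containing v5 are satisfied and NOT v5 drops from the rest; 1 of the 2^4 = 16 assignments to the other variables satisfy what remains.
With v5 = false, by the same count on the reduced clause set, 3 assignments work.
(One model: v1=F, v2=F, v3=F, v4=T, v5=F.)
Total: 1 + 3 = 4.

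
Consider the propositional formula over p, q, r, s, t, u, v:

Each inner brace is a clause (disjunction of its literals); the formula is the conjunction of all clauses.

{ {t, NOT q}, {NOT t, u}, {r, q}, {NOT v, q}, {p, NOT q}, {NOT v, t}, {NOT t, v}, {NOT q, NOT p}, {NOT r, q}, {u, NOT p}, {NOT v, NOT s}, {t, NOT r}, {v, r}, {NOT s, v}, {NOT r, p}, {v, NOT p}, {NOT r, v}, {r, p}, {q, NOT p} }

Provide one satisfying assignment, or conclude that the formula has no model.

Branch on t: set t = true.
Unit clause (u) forces u = true.
Unit clause (v) forces v = true.
Unit clause (q) forces q = true.
Unit clause (p) forces p = true.
That conflicts with the unit clause (NOT p).
Backtrack on t: now try t = false.
Unit clause (NOT q) forces q = false.
Unit clause (r) forces r = true.
That conflicts with the unit clause (NOT r).
Either choice for t ends in contradiction.

UNSATISFIABLE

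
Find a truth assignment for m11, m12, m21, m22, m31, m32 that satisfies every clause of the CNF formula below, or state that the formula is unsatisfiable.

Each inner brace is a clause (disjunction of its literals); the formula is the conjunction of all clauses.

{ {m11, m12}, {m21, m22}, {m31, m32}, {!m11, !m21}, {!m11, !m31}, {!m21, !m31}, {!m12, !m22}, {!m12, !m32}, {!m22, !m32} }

Suppose m11 = true.
From the singleton clause (!m21), m21 = false.
From the singleton clause (m22), m22 = true.
From the singleton clause (!m31), m31 = false.
From the singleton clause (m32), m32 = true.
But (!m32) is also a unit clause — contradiction.
That branch fails; take m11 = false instead.
From the singleton clause (m12), m12 = true.
From the singleton clause (!m22), m22 = false.
From the singleton clause (m21), m21 = true.
From the singleton clause (!m31), m31 = false.
From the singleton clause (m32), m32 = true.
But (!m32) is also a unit clause — contradiction.
Neither m11 = true nor m11 = false works.

UNSATISFIABLE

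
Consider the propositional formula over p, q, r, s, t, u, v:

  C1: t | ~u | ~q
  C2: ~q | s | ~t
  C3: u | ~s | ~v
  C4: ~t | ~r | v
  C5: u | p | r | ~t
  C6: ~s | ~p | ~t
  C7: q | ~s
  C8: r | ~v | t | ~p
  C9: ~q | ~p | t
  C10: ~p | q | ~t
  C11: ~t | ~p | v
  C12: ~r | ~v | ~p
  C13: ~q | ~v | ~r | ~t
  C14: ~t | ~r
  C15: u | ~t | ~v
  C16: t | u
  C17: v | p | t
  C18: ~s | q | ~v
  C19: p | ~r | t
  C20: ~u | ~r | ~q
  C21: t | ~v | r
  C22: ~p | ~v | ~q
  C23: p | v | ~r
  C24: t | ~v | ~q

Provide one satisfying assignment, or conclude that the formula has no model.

Case q = 0:
The clause (~s) is unit, so s = 0.
Case p = 0:
Case t = 1:
The clause (~r) is unit, so r = 0.
The clause (u) is unit, so u = 1.
All clauses hold; v can take either value.

p=0, q=0, r=0, s=0, t=1, u=1, v=0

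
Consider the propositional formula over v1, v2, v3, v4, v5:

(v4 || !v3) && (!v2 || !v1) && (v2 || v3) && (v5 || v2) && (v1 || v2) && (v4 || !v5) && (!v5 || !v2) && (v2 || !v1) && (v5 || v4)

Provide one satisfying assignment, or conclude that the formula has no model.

Case v4 = true:
Case v2 = true:
The clause (!v1) is unit, so v1 = false.
The clause (!v5) is unit, so v5 = false.
Every clause is now satisfied; v3 is unconstrained.

v1: false; v2: true; v3: true; v4: true; v5: false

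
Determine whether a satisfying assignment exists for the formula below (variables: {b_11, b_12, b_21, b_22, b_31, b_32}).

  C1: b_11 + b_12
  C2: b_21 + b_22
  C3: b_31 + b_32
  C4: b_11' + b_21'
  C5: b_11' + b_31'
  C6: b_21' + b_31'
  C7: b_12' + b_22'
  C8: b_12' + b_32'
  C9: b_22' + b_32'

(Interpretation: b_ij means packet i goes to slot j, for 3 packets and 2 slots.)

No, unsatisfiable

Try b_11 = 1.
(b_21') alone gives b_21 = 0.
(b_22) alone gives b_22 = 1.
(b_31') alone gives b_31 = 0.
(b_32) alone gives b_32 = 1.
Now (b_32') is unsatisfied and unit — conflict.
Undo b_11 and try b_11 = 0.
(b_12) alone gives b_12 = 1.
(b_22') alone gives b_22 = 0.
(b_21) alone gives b_21 = 1.
(b_31') alone gives b_31 = 0.
(b_32) alone gives b_32 = 1.
Now (b_32') is unsatisfied and unit — conflict.
Either choice for b_11 ends in contradiction.
No assignment satisfies every clause.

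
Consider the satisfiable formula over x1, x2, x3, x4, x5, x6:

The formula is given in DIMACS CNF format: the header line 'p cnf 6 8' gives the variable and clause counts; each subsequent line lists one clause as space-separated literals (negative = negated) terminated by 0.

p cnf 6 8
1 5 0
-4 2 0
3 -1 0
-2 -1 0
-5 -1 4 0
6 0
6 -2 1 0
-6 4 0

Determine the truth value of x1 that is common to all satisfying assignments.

False

Suppose x1 = True.
(x3) alone gives x3 = True.
(¬x2) alone gives x2 = False.
(¬x4) alone gives x4 = False.
(¬x5) alone gives x5 = False.
(x6) alone gives x6 = True.
But (¬x6) is also a unit clause — contradiction.
So every satisfying assignment has x1 = False.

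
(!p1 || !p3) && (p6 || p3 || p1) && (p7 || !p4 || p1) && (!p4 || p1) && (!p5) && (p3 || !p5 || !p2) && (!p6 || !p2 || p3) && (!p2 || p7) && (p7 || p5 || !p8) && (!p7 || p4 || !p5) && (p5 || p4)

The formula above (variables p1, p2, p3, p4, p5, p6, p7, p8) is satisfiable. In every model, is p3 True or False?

Suppose p3 = true.
From the singleton clause (!p1), p1 = false.
From the singleton clause (!p4), p4 = false.
From the singleton clause (!p5), p5 = false.
But (p5) is also a unit clause — contradiction.
So every satisfying assignment has p3 = False.

False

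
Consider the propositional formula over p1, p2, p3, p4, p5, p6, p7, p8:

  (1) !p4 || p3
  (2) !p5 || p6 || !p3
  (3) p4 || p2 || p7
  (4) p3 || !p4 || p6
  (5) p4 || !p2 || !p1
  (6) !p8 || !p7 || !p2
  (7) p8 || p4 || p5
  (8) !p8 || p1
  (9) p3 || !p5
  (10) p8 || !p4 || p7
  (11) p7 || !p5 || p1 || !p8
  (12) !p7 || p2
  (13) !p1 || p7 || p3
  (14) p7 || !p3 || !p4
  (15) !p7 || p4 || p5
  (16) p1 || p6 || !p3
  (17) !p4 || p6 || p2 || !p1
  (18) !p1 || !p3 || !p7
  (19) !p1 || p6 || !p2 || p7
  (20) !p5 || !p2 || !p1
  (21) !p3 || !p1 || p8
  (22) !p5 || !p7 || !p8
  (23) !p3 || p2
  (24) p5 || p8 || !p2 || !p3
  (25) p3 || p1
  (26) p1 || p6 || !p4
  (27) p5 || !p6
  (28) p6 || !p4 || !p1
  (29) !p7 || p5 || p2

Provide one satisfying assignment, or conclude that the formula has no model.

p1: false; p2: true; p3: true; p4: true; p5: true; p6: true; p7: true; p8: false

Branch on p4: set p4 = true.
(p3) alone gives p3 = true.
(p7) alone gives p7 = true.
(p2) alone gives p2 = true.
(!p8) alone gives p8 = false.
(!p1) alone gives p1 = false.
(p6) alone gives p6 = true.
(p5) alone gives p5 = true.
All clauses are satisfied.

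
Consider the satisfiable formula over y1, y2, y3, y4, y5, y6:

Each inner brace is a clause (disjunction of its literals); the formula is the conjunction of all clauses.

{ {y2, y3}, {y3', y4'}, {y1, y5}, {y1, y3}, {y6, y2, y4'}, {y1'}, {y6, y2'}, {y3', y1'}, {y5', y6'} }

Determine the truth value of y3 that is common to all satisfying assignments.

True

Suppose y3 = 0.
From the singleton clause (y2), y2 = 1.
From the singleton clause (y1), y1 = 1.
But (y1') is also a unit clause — contradiction.
So every satisfying assignment has y3 = True.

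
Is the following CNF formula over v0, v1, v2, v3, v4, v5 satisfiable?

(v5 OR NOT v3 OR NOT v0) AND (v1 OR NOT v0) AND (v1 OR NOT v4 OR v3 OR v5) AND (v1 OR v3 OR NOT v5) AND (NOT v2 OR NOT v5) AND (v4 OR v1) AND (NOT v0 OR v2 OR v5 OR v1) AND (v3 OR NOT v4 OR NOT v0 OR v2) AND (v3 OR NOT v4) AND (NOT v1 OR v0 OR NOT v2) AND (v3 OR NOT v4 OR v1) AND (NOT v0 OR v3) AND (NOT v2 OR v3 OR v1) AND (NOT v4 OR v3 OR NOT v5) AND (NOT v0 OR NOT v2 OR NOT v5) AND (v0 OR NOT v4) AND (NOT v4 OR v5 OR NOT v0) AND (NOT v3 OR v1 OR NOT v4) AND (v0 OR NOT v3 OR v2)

Yes

Try v1 = true.
Try v2 = false.
Try v3 = false.
From the singleton clause (NOT v4), v4 = false.
From the singleton clause (NOT v0), v0 = false.
No clause remains; v5 is free.
A satisfying assignment: v0=false,  v1=true,  v2=false,  v3=false,  v4=false,  v5=true.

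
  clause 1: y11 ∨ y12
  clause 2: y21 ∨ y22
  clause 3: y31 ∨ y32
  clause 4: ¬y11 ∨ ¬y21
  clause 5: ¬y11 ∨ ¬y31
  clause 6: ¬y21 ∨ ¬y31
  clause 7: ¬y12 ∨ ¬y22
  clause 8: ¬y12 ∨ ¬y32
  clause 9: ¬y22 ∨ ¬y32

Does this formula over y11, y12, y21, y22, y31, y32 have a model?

Try y11 = True.
The clause (¬y21) is unit, so y21 = False.
The clause (y22) is unit, so y22 = True.
The clause (¬y31) is unit, so y31 = False.
The clause (y32) is unit, so y32 = True.
That conflicts with the unit clause (¬y32).
That branch fails; take y11 = False instead.
The clause (y12) is unit, so y12 = True.
The clause (¬y22) is unit, so y22 = False.
The clause (y21) is unit, so y21 = True.
The clause (¬y31) is unit, so y31 = False.
The clause (y32) is unit, so y32 = True.
That conflicts with the unit clause (¬y32).
Neither y11 = True nor y11 = False works.
No assignment satisfies every clause.

Unsatisfiable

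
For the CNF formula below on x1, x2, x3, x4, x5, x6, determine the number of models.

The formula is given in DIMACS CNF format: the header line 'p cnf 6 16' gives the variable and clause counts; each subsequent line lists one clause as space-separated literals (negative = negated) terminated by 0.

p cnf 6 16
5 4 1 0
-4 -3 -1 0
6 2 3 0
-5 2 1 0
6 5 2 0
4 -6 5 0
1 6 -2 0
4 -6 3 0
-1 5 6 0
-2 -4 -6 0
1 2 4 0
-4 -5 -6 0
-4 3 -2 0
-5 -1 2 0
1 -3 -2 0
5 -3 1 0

There are 2^6 = 64 truth assignments over (x1, x2, x3, x4, x5, x6).
Split on x6. With x6 = True, the clauses containing x6 are satisfied and ¬x6 drops from the rest; 3 of the 2^5 = 32 assignments to the other variables satisfy what remains.
With x6 = False, by the same count on the reduced clause set, 2 assignments work.
Total: 3 + 2 = 5.

5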